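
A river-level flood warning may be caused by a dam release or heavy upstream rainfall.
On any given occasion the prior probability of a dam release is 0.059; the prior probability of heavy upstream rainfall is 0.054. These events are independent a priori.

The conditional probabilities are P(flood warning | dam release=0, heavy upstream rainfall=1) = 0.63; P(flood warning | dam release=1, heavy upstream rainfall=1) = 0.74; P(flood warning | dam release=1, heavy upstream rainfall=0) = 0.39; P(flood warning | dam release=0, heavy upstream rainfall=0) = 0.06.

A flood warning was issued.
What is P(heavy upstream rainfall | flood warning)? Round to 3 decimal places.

Weight on heavy upstream rainfall=true, given the evidence: 0.032013 + 0.002358 = 0.034371
Denominator P(flood warning): 0.06*0.941*0.946 + 0.63*0.941*0.054 + 0.39*0.059*0.946 + 0.74*0.059*0.054 = 0.109549
P(heavy upstream rainfall | flood warning) = 0.034371/0.109549 ≈ 0.314

P(heavy upstream rainfall | flood warning) ≈ 0.314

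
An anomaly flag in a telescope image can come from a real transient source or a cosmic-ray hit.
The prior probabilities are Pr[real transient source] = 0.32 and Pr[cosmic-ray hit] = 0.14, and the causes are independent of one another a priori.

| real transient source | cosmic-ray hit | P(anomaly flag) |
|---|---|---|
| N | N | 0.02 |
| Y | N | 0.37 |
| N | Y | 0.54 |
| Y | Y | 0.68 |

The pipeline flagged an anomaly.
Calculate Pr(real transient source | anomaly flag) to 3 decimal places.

Pr(real transient source | anomaly flag) ≈ 0.677

Weight on real transient source=true, given the evidence: 0.101824 + 0.030464 = 0.132288
Denominator P(anomaly flag): 0.02·0.68·0.86 + 0.54·0.68·0.14 + 0.37·0.32·0.86 + 0.68·0.32·0.14 = 0.195392
P(real transient source | anomaly flag) = 0.132288/0.195392 ≈ 0.677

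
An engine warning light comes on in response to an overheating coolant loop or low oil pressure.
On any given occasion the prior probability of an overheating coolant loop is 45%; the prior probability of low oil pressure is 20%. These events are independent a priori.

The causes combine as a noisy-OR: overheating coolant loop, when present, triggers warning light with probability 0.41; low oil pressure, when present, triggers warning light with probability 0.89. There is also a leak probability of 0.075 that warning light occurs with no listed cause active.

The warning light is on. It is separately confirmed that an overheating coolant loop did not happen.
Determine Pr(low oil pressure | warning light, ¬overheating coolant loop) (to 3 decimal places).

Pr(low oil pressure | warning light, ¬overheating coolant loop) ≈ 0.750

Under noisy-OR, P(warning light | causes) = 1 − (1−0.075)·∏(1−qᵢ) over the active causes.
P(warning light | ¬overheating coolant loop) = 0.075*0.8 + 0.89825*0.2 = 0.060000 + 0.179650 = 0.239650
The low oil pressure-present share is 0.89825*0.2 = 0.179650.
So P(low oil pressure | warning light, ¬overheating coolant loop) = 0.179650/0.239650 ≈ 0.750.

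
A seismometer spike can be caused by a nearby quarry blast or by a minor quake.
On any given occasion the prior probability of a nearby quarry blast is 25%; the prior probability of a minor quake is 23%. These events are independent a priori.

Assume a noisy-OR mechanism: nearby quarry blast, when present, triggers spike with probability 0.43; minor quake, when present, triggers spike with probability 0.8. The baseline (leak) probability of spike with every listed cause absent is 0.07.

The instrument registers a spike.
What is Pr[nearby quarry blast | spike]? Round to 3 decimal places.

Under noisy-OR, P(spike | causes) = 1 − (1−0.07)·∏(1−qᵢ) over the active causes.
Sum P(spike|·) weighted by the priors over the 4 (nearby quarry blast, minor quake) configurations:
  P(spike) = 0.07·0.75·0.77 + 0.814·0.75·0.23 + 0.4699·0.25·0.77 + 0.89398·0.25·0.23
        = 0.040425 + 0.140415 + 0.090456 + 0.051404 = 0.322700
Configurations with nearby quarry blast contribute 0.141860, so
  P(nearby quarry blast | spike) = 0.141860 / 0.322700 ≈ 0.440

Pr[nearby quarry blast | spike] ≈ 0.440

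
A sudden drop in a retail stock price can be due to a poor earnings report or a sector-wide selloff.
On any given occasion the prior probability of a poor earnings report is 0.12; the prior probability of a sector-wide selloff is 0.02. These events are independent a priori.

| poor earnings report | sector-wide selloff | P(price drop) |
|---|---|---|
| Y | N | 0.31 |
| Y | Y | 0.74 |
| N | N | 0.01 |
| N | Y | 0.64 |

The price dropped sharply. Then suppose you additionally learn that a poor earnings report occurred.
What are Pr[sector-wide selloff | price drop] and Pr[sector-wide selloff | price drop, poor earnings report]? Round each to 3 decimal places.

Pr[sector-wide selloff | price drop] ≈ 0.224; Pr[sector-wide selloff | price drop, poor earnings report] ≈ 0.046

Sum P(price drop|·) weighted by the priors over the 4 (poor earnings report, sector-wide selloff) configurations:
  P(price drop) = 0.01×0.88×0.98 + 0.64×0.88×0.02 + 0.31×0.12×0.98 + 0.74×0.12×0.02
        = 0.008624 + 0.011264 + 0.036456 + 0.001776 = 0.058120
Configurations with sector-wide selloff contribute 0.013040, so
  P(sector-wide selloff | price drop) = 0.013040 / 0.058120 ≈ 0.224

Now condition on the additional information:
Enumerate both values of sector-wide selloff and weight by the priors:
  P(price drop | poor earnings report) = 0.31·0.98 + 0.74·0.02
        = 0.303800 + 0.014800 = 0.318600
Configurations with sector-wide selloff contribute 0.014800, so
  P(sector-wide selloff | price drop, poor earnings report) = 0.014800 / 0.318600 ≈ 0.046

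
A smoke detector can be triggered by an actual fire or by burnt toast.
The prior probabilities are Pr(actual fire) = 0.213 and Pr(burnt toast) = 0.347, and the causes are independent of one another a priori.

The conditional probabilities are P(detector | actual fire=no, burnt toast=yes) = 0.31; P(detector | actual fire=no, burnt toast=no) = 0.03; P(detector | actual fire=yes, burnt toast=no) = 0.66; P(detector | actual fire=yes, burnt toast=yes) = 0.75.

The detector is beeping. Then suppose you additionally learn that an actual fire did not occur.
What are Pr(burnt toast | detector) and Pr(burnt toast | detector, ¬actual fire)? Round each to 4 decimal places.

By total probability over the 4 (actual fire, burnt toast) configurations:
  P(detector) = 0.03×0.787×0.653 + 0.31×0.787×0.347 + 0.66×0.213×0.653 + 0.75×0.213×0.347
        = 0.015417 + 0.084658 + 0.091799 + 0.055433 = 0.247307
The terms with burnt toast present sum to 0.140091, so
  P(burnt toast | detector) = 0.140091 / 0.247307 ≈ 0.5665

Now also conditioning on actual fire≠true:
Numerator (weight on configurations with burnt toast): 0.31×0.347 = 0.107570
The normalizing constant is 0.03×0.653 + 0.31×0.347 = 0.127160
Posterior = 0.107570 / 0.127160 ≈ 0.8459
Ruling out actual fire raises the posterior on burnt toast — the flip side of explaining away.

Pr(burnt toast | detector) ≈ 0.5665; Pr(burnt toast | detector, ¬actual fire) ≈ 0.8459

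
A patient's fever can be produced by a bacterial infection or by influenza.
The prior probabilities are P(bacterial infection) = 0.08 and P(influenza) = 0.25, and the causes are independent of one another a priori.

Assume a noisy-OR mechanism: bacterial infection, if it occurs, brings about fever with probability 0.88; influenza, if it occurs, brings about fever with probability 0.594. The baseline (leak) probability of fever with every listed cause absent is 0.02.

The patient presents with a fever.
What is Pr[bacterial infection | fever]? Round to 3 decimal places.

Pr[bacterial infection | fever] ≈ 0.321

Under noisy-OR, P(fever | causes) = 1 − (1−0.02)·∏(1−qᵢ) over the active causes.
Weight on bacterial infection=true, given the evidence: 0.052944 + 0.019045 = 0.071989
Normalizer over all consistent configurations: 0.02*0.92*0.75 + 0.60212*0.92*0.25 + 0.8824*0.08*0.75 + 0.952254*0.08*0.25 = 0.224277
Posterior = 0.071989 / 0.224277 ≈ 0.321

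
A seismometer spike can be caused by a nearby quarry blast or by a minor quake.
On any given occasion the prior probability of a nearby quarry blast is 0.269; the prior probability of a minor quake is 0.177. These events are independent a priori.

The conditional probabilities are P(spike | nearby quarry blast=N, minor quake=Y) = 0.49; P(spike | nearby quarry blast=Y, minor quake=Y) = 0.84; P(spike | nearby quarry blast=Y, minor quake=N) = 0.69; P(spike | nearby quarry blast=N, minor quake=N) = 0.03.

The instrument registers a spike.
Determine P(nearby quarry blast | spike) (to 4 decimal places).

Numerator (weight on configurations with nearby quarry blast): 0.152757 + 0.039995 = 0.192752
Normalizer over all consistent configurations: 0.03*0.731*0.823 + 0.49*0.731*0.177 + 0.69*0.269*0.823 + 0.84*0.269*0.177 = 0.274200
Posterior = 0.192752 / 0.274200 ≈ 0.7030

P(nearby quarry blast | spike) ≈ 0.7030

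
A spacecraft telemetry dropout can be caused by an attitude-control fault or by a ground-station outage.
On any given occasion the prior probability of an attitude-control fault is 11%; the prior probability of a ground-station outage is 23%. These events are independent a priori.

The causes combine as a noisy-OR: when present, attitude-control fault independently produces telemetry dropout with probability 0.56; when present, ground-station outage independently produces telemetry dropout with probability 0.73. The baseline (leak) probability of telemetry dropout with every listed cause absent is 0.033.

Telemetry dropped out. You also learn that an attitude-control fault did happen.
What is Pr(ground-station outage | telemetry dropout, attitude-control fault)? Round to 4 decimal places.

Pr(ground-station outage | telemetry dropout, attitude-control fault) ≈ 0.3152

Under noisy-OR, P(telemetry dropout | causes) = 1 − (1−0.033)·∏(1−qᵢ) over the active causes.
P(telemetry dropout | attitude-control fault) = 0.57452×0.77 + 0.88512×0.23 = 0.442380 + 0.203578 = 0.645958
The ground-station outage-present share is 0.88512×0.23 = 0.203578.
Hence the posterior is 0.203578/0.645958 ≈ 0.3152.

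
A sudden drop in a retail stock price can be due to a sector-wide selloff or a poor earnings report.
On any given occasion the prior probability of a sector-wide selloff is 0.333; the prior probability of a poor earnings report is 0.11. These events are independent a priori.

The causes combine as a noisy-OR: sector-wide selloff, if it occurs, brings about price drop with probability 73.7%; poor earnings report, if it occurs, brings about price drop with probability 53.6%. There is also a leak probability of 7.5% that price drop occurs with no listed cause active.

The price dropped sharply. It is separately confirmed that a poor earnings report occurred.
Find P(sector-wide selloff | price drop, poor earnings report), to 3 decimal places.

P(sector-wide selloff | price drop, poor earnings report) ≈ 0.437

Under noisy-OR, P(price drop | causes) = 1 − (1−0.075)·∏(1−qᵢ) over the active causes.
Weight on sector-wide selloff=true, given the evidence: 0.88712·0.333 = 0.295411
Denominator P(price drop | poor earnings report): 0.5708·0.667 + 0.88712·0.333 = 0.676135
P(sector-wide selloff | price drop, poor earnings report) = 0.295411/0.676135 ≈ 0.437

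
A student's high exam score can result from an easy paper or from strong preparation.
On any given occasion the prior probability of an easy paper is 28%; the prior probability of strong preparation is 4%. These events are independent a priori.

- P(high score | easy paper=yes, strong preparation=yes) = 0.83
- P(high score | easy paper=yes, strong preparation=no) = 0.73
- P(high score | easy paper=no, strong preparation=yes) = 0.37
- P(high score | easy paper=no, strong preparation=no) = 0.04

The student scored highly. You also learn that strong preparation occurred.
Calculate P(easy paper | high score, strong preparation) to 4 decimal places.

P(easy paper | high score, strong preparation) ≈ 0.4659

Sum P(high score|·) weighted by the priors over both values of easy paper:
  P(high score | strong preparation) = 0.37*0.72 + 0.83*0.28
        = 0.266400 + 0.232400 = 0.498800
Keeping only the easy paper-present terms gives 0.232400, so
  P(easy paper | high score, strong preparation) = 0.232400 / 0.498800 ≈ 0.4659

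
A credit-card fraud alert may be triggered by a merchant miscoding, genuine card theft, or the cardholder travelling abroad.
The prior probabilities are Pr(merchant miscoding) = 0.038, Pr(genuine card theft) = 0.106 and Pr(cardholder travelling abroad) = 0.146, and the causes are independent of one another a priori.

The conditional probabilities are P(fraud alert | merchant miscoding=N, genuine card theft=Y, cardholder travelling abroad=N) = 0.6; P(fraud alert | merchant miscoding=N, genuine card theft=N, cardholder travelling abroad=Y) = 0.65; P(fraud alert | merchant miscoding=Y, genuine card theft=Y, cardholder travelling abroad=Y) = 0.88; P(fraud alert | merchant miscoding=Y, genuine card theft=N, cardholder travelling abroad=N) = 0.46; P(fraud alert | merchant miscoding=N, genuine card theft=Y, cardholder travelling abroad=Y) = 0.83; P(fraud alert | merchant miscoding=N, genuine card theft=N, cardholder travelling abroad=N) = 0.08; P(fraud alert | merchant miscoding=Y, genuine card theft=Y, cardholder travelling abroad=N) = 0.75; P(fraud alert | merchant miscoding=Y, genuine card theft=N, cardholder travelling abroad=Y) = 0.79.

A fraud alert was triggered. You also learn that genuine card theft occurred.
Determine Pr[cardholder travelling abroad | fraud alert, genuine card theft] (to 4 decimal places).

By total probability over the 4 (merchant miscoding, cardholder travelling abroad) configurations:
  P(fraud alert | genuine card theft) = 0.6·0.962·0.854 + 0.83·0.962·0.146 + 0.75·0.038·0.854 + 0.88·0.038·0.146
        = 0.492929 + 0.116575 + 0.024339 + 0.004882 = 0.638725
Configurations with cardholder travelling abroad contribute 0.121457, so
  P(cardholder travelling abroad | fraud alert, genuine card theft) = 0.121457 / 0.638725 ≈ 0.1902

Pr[cardholder travelling abroad | fraud alert, genuine card theft] ≈ 0.1902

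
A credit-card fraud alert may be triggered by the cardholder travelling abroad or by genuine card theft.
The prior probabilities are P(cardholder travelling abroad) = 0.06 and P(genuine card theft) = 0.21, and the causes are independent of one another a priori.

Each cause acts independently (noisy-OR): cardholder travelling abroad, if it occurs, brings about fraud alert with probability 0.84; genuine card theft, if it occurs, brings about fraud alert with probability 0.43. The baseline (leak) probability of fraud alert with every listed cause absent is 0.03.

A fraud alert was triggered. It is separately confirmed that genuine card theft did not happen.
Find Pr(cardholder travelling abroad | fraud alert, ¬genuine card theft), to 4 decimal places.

Pr(cardholder travelling abroad | fraud alert, ¬genuine card theft) ≈ 0.6425

Under noisy-OR, P(fraud alert | causes) = 1 − (1−0.03)·∏(1−qᵢ) over the active causes.
P(fraud alert | ¬genuine card theft) = 0.03×0.94 + 0.8448×0.06 = 0.028200 + 0.050688 = 0.078888
Of this, 0.050688 comes from 0.8448×0.06 (the cardholder travelling abroad=true cases).
P(cardholder travelling abroad | fraud alert, ¬genuine card theft) = 0.050688 / 0.078888 ≈ 0.6425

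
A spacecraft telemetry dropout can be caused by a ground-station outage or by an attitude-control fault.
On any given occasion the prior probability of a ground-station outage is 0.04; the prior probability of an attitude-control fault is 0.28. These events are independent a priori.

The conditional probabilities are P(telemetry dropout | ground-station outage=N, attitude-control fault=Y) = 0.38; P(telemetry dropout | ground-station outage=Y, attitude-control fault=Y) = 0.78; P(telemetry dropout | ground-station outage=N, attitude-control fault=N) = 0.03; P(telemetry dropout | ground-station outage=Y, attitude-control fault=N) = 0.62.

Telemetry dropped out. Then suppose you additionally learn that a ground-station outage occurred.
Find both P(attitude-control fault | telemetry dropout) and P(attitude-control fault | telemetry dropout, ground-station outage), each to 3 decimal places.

P(attitude-control fault | telemetry dropout) ≈ 0.742; P(attitude-control fault | telemetry dropout, ground-station outage) ≈ 0.329

P(telemetry dropout) = 0.03×0.96×0.72 + 0.38×0.96×0.28 + 0.62×0.04×0.72 + 0.78×0.04×0.28 = 0.020736 + 0.102144 + 0.017856 + 0.008736 = 0.149472
The attitude-control fault-present share is 0.102144 + 0.008736 = 0.110880.
Hence the posterior is 0.110880/0.149472 ≈ 0.742.

Now also conditioning on ground-station outage=true:
Numerator (weight on configurations with attitude-control fault): 0.78·0.28 = 0.218400
Denominator P(telemetry dropout | ground-station outage): 0.62·0.72 + 0.78·0.28 = 0.664800
P(attitude-control fault | telemetry dropout, ground-station outage) = 0.218400/0.664800 ≈ 0.329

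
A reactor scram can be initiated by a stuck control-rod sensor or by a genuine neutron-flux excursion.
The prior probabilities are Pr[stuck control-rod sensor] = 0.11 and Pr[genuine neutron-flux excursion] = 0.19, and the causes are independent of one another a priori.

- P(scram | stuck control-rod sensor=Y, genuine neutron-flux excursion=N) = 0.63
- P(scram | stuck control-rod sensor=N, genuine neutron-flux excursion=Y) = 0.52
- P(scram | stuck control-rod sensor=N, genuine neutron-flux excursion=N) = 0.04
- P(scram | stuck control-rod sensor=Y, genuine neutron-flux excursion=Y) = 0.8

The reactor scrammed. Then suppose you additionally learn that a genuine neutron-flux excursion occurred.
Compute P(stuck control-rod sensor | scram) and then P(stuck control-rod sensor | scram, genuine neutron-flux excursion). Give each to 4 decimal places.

P(stuck control-rod sensor | scram) ≈ 0.3842; P(stuck control-rod sensor | scram, genuine neutron-flux excursion) ≈ 0.1598

Numerator (weight on configurations with stuck control-rod sensor): 0.056133 + 0.016720 = 0.072853
Denominator P(scram): 0.04×0.89×0.81 + 0.52×0.89×0.19 + 0.63×0.11×0.81 + 0.8×0.11×0.19 = 0.189621
Posterior = 0.072853 / 0.189621 ≈ 0.3842

Now condition on the additional information:
Enumerate both values of stuck control-rod sensor and weight by the priors:
  P(scram | genuine neutron-flux excursion) = 0.52*0.89 + 0.8*0.11
        = 0.462800 + 0.088000 = 0.550800
Configurations with stuck control-rod sensor contribute 0.088000, so
  P(stuck control-rod sensor | scram, genuine neutron-flux excursion) = 0.088000 / 0.550800 ≈ 0.1598
This is intercausal reasoning (explaining away): once genuine neutron-flux excursion accounts for the scram, stuck control-rod sensor becomes less likely.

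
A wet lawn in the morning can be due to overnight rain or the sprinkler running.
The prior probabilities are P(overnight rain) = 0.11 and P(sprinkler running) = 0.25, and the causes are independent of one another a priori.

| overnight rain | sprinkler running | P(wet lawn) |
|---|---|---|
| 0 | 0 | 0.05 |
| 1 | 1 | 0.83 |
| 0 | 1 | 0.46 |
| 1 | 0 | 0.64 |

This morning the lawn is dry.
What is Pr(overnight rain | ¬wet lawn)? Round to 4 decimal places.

By total probability over the 4 (overnight rain, sprinkler running) configurations:
  P(¬wet lawn) = 0.95×0.89×0.75 + 0.54×0.89×0.25 + 0.36×0.11×0.75 + 0.17×0.11×0.25
        = 0.634125 + 0.120150 + 0.029700 + 0.004675 = 0.788650
Keeping only the overnight rain-present terms gives 0.034375, so
  P(overnight rain | ¬wet lawn) = 0.034375 / 0.788650 ≈ 0.0436

Pr(overnight rain | ¬wet lawn) ≈ 0.0436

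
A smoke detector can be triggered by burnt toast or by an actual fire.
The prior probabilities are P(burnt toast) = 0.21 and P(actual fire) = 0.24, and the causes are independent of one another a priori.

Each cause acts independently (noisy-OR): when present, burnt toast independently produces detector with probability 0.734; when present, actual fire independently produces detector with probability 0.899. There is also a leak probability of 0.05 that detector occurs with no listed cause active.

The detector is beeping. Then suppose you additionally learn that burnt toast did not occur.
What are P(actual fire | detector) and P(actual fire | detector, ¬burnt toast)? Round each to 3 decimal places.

P(actual fire | detector) ≈ 0.596; P(actual fire | detector, ¬burnt toast) ≈ 0.851

Under noisy-OR, P(detector | causes) = 1 − (1−0.05)·∏(1−qᵢ) over the active causes.
Sum P(detector|·) weighted by the priors over the 4 (burnt toast, actual fire) configurations:
  P(detector) = 0.05*0.79*0.76 + 0.90405*0.79*0.24 + 0.7473*0.21*0.76 + 0.974477*0.21*0.24
        = 0.030020 + 0.171408 + 0.119269 + 0.049114 = 0.369811
Keeping only the actual fire-present terms gives 0.220522, so
  P(actual fire | detector) = 0.220522 / 0.369811 ≈ 0.596

With the extra evidence:
Numerator (weight on configurations with actual fire): 0.90405×0.24 = 0.216972
The normalizing constant is 0.05×0.76 + 0.90405×0.24 = 0.254972
P(actual fire | detector, ¬burnt toast) = 0.216972/0.254972 ≈ 0.851
Ruling out burnt toast raises the posterior on actual fire — the flip side of explaining away.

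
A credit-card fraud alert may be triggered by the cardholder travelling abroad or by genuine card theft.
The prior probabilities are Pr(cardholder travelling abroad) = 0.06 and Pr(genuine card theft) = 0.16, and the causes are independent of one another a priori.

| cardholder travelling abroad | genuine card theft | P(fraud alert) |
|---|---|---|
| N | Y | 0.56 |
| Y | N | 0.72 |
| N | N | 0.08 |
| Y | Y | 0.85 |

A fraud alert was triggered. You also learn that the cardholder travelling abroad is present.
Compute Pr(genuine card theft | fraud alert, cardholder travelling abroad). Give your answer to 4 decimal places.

Pr(genuine card theft | fraud alert, cardholder travelling abroad) ≈ 0.1836

P(fraud alert | cardholder travelling abroad) = 0.72·0.84 + 0.85·0.16 = 0.604800 + 0.136000 = 0.740800
The genuine card theft-present share is 0.85·0.16 = 0.136000.
P(genuine card theft | fraud alert, cardholder travelling abroad) = 0.136000 / 0.740800 ≈ 0.1836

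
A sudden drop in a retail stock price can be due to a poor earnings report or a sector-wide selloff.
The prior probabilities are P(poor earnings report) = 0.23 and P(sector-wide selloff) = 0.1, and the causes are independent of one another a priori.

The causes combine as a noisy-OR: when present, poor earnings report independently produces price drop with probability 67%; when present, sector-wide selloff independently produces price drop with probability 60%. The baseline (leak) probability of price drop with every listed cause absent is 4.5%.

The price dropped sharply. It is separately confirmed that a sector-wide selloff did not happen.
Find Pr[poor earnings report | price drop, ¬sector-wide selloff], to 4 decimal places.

Under noisy-OR, P(price drop | causes) = 1 − (1−0.045)·∏(1−qᵢ) over the active causes.
P(price drop | ¬sector-wide selloff) = 0.045*0.77 + 0.68485*0.23 = 0.034650 + 0.157516 = 0.192166
The poor earnings report-present share is 0.68485*0.23 = 0.157516.
Hence the posterior is 0.157516/0.192166 ≈ 0.8197.

Pr[poor earnings report | price drop, ¬sector-wide selloff] ≈ 0.8197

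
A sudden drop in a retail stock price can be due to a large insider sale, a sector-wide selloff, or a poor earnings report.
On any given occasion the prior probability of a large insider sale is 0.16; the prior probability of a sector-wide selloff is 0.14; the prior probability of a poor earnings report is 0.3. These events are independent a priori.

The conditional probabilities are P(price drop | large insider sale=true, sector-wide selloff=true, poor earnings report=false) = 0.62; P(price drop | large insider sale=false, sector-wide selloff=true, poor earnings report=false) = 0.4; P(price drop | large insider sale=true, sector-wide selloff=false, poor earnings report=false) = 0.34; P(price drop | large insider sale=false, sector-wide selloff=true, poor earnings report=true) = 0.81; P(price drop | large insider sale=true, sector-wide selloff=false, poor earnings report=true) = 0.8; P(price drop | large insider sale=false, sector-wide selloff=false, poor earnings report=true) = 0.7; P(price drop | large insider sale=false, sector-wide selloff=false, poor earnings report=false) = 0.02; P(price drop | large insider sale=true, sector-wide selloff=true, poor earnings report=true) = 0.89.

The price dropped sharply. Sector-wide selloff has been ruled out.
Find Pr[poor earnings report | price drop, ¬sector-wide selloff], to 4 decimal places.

Sum P(price drop|·) weighted by the priors over the 4 (large insider sale, poor earnings report) configurations:
  P(price drop | ¬sector-wide selloff) = 0.02·0.84·0.7 + 0.7·0.84·0.3 + 0.34·0.16·0.7 + 0.8·0.16·0.3
        = 0.011760 + 0.176400 + 0.038080 + 0.038400 = 0.264640
Configurations with poor earnings report contribute 0.214800, so
  P(poor earnings report | price drop, ¬sector-wide selloff) = 0.214800 / 0.264640 ≈ 0.8117

Pr[poor earnings report | price drop, ¬sector-wide selloff] ≈ 0.8117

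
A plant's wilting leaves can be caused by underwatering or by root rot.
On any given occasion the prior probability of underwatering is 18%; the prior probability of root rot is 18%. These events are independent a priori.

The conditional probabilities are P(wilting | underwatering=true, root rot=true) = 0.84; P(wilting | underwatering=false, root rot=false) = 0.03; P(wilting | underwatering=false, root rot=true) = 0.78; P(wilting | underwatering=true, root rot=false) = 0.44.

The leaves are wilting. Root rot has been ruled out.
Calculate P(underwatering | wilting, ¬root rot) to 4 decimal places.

P(wilting | ¬root rot) = 0.03×0.82 + 0.44×0.18 = 0.024600 + 0.079200 = 0.103800
Restricting to configurations with underwatering present: 0.44×0.18 = 0.079200.
P(underwatering | wilting, ¬root rot) = 0.079200 / 0.103800 ≈ 0.7630

P(underwatering | wilting, ¬root rot) ≈ 0.7630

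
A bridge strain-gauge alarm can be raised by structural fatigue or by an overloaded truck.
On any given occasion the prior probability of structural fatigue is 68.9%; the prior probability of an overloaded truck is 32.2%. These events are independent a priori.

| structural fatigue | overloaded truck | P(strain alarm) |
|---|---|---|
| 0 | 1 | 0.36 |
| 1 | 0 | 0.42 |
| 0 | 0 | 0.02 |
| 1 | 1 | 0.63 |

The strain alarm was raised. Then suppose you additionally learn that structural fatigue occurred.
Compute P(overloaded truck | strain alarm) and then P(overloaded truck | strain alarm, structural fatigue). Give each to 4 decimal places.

By total probability over the 4 (structural fatigue, overloaded truck) configurations:
  P(strain alarm) = 0.02*0.311*0.678 + 0.36*0.311*0.322 + 0.42*0.689*0.678 + 0.63*0.689*0.322
        = 0.004217 + 0.036051 + 0.196200 + 0.139771 = 0.376239
Configurations with overloaded truck contribute 0.175822, so
  P(overloaded truck | strain alarm) = 0.175822 / 0.376239 ≈ 0.4673

Now condition on the additional information:
For the numerator, keep only overloaded truck=true terms: 0.63·0.322 = 0.202860
Normalizer over all consistent configurations: 0.42·0.678 + 0.63·0.322 = 0.487620
Posterior = 0.202860 / 0.487620 ≈ 0.4160

P(overloaded truck | strain alarm) ≈ 0.4673; P(overloaded truck | strain alarm, structural fatigue) ≈ 0.4160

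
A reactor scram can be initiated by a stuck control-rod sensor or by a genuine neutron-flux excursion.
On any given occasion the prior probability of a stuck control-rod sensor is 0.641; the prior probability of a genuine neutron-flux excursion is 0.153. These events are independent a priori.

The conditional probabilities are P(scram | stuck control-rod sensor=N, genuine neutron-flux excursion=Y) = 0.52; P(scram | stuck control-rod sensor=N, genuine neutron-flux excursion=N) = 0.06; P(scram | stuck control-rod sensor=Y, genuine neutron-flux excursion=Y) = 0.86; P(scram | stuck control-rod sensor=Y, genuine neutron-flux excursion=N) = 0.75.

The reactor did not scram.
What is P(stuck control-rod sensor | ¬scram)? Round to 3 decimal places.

Sum P(¬scram|·) weighted by the priors over the 4 (stuck control-rod sensor, genuine neutron-flux excursion) configurations:
  P(¬scram) = 0.94*0.359*0.847 + 0.48*0.359*0.153 + 0.25*0.641*0.847 + 0.14*0.641*0.153
        = 0.285829 + 0.026365 + 0.135732 + 0.013730 = 0.461656
Keeping only the stuck control-rod sensor-present terms gives 0.149462, so
  P(stuck control-rod sensor | ¬scram) = 0.149462 / 0.461656 ≈ 0.324

P(stuck control-rod sensor | ¬scram) ≈ 0.324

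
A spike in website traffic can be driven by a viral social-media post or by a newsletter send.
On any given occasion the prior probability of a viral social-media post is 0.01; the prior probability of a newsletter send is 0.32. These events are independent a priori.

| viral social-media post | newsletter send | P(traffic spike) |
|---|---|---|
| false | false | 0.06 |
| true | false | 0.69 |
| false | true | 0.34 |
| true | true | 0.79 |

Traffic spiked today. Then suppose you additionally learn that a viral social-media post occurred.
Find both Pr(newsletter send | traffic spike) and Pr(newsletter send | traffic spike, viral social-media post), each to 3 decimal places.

Pr(newsletter send | traffic spike) ≈ 0.710; Pr(newsletter send | traffic spike, viral social-media post) ≈ 0.350

Weight on newsletter send=true, given the evidence: 0.107712 + 0.002528 = 0.110240
Normalizer over all consistent configurations: 0.06*0.99*0.68 + 0.34*0.99*0.32 + 0.69*0.01*0.68 + 0.79*0.01*0.32 = 0.155324
P(newsletter send | traffic spike) = 0.110240/0.155324 ≈ 0.710

Now also conditioning on viral social-media post=true:
Weight on newsletter send=true, given the evidence: 0.79*0.32 = 0.252800
Normalizer over all consistent configurations: 0.69*0.68 + 0.79*0.32 = 0.722000
P(newsletter send | traffic spike, viral social-media post) = 0.252800/0.722000 ≈ 0.350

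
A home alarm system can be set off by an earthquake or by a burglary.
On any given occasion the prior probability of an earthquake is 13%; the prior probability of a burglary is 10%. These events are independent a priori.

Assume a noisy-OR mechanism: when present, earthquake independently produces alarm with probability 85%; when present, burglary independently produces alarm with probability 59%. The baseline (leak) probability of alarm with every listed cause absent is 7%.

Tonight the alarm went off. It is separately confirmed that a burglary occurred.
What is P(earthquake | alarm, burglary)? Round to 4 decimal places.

Under noisy-OR, P(alarm | causes) = 1 − (1−0.07)·∏(1−qᵢ) over the active causes.
P(alarm | burglary) = 0.6187×0.87 + 0.942805×0.13 = 0.538269 + 0.122565 = 0.660834
Restricting to configurations with earthquake present: 0.942805×0.13 = 0.122565.
P(earthquake | alarm, burglary) = 0.122565 / 0.660834 ≈ 0.1855

P(earthquake | alarm, burglary) ≈ 0.1855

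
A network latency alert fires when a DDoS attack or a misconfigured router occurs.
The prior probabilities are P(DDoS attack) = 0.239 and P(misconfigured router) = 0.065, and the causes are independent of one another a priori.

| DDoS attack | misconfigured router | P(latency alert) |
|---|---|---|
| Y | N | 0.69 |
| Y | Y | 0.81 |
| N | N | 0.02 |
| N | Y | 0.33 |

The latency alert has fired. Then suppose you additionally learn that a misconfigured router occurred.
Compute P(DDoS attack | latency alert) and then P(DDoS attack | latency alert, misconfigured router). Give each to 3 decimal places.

P(DDoS attack | latency alert) ≈ 0.845; P(DDoS attack | latency alert, misconfigured router) ≈ 0.435

P(latency alert) = 0.02*0.761*0.935 + 0.33*0.761*0.065 + 0.69*0.239*0.935 + 0.81*0.239*0.065 = 0.014231 + 0.016323 + 0.154191 + 0.012583 = 0.197328
Restricting to configurations with DDoS attack present: 0.154191 + 0.012583 = 0.166774.
So P(DDoS attack | latency alert) = 0.166774/0.197328 ≈ 0.845.

With the extra evidence:
Numerator (weight on configurations with DDoS attack): 0.81×0.239 = 0.193590
Denominator P(latency alert | misconfigured router): 0.33×0.761 + 0.81×0.239 = 0.444720
P(DDoS attack | latency alert, misconfigured router) = 0.193590/0.444720 ≈ 0.435
The drop from 0.845 to 0.435 is the explaining-away (discounting) effect.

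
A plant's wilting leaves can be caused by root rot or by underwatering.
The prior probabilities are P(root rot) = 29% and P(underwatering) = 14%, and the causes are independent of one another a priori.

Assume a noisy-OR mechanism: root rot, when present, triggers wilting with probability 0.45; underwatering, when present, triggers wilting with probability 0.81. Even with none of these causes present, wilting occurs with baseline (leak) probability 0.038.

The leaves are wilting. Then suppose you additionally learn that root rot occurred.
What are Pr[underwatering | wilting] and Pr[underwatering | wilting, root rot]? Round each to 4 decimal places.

Under noisy-OR, P(wilting | causes) = 1 − (1−0.038)·∏(1−qᵢ) over the active causes.
Weight on underwatering=true, given the evidence: 0.081232 + 0.036519 = 0.117751
The normalizing constant is 0.038·0.71·0.86 + 0.81722·0.71·0.14 + 0.4709·0.29·0.86 + 0.899471·0.29·0.14 = 0.258396
Posterior = 0.117751 / 0.258396 ≈ 0.4557

With the extra evidence:
For the numerator, keep only underwatering=true terms: 0.899471*0.14 = 0.125926
Normalizer over all consistent configurations: 0.4709*0.86 + 0.899471*0.14 = 0.530900
P(underwatering | wilting, root rot) = 0.125926/0.530900 ≈ 0.2372
— root rot explains away the evidence for underwatering.

Pr[underwatering | wilting] ≈ 0.4557; Pr[underwatering | wilting, root rot] ≈ 0.2372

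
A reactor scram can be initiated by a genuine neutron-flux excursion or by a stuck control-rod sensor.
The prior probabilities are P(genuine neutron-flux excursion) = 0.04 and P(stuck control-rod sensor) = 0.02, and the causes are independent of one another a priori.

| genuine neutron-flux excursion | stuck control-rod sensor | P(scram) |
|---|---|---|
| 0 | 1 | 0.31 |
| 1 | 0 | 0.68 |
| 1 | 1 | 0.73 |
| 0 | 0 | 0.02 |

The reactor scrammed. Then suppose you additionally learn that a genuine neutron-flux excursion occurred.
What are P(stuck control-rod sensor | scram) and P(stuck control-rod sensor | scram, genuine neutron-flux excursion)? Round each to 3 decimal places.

P(stuck control-rod sensor | scram) ≈ 0.126; P(stuck control-rod sensor | scram, genuine neutron-flux excursion) ≈ 0.021

Numerator (weight on configurations with stuck control-rod sensor): 0.005952 + 0.000584 = 0.006536
The normalizing constant is 0.02*0.96*0.98 + 0.31*0.96*0.02 + 0.68*0.04*0.98 + 0.73*0.04*0.02 = 0.052008
Posterior = 0.006536 / 0.052008 ≈ 0.126

Now also conditioning on genuine neutron-flux excursion=true:
Sum P(scram|·) weighted by the priors over both values of stuck control-rod sensor:
  P(scram | genuine neutron-flux excursion) = 0.68×0.98 + 0.73×0.02
        = 0.666400 + 0.014600 = 0.681000
Configurations with stuck control-rod sensor contribute 0.014600, so
  P(stuck control-rod sensor | scram, genuine neutron-flux excursion) = 0.014600 / 0.681000 ≈ 0.021
The drop from 0.126 to 0.021 is the explaining-away (discounting) effect.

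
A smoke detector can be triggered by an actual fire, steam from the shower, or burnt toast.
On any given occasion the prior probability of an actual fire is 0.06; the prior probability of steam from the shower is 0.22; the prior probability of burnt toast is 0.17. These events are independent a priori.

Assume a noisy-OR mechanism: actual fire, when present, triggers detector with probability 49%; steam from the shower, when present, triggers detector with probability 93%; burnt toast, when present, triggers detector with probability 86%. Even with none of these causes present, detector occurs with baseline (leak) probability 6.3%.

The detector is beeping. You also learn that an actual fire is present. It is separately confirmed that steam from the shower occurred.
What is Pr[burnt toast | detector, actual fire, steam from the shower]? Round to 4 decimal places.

Under noisy-OR, P(detector | causes) = 1 − (1−0.063)·∏(1−qᵢ) over the active causes.
Numerator (weight on configurations with burnt toast): 0.995317*0.17 = 0.169204
Normalizer over all consistent configurations: 0.966549*0.83 + 0.995317*0.17 = 0.971440
Posterior = 0.169204 / 0.971440 ≈ 0.1742

Pr[burnt toast | detector, actual fire, steam from the shower] ≈ 0.1742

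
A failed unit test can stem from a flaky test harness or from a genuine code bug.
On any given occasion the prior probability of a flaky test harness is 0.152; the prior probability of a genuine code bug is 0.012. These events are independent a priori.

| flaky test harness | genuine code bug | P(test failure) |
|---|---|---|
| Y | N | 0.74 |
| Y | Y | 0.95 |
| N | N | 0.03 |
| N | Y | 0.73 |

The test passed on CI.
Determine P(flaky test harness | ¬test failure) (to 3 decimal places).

P(¬test failure) = 0.97·0.848·0.988 + 0.27·0.848·0.012 + 0.26·0.152·0.988 + 0.05·0.152·0.012 = 0.812689 + 0.002748 + 0.039046 + 0.000091 = 0.854574
Of this, 0.039137 comes from 0.039046 + 0.000091 (the flaky test harness=true cases).
So P(flaky test harness | ¬test failure) = 0.039137/0.854574 ≈ 0.046.

P(flaky test harness | ¬test failure) ≈ 0.046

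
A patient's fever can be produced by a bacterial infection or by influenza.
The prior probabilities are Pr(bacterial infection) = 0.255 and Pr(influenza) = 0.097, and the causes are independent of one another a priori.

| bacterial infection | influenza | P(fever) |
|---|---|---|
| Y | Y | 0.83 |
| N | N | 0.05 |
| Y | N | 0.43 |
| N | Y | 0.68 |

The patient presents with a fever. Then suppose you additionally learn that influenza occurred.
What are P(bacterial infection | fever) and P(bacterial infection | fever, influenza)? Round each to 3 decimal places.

P(bacterial infection | fever) ≈ 0.591; P(bacterial infection | fever, influenza) ≈ 0.295

By total probability over the 4 (bacterial infection, influenza) configurations:
  P(fever) = 0.05*0.745*0.903 + 0.68*0.745*0.097 + 0.43*0.255*0.903 + 0.83*0.255*0.097
        = 0.033637 + 0.049140 + 0.099014 + 0.020530 = 0.202321
The terms with bacterial infection present sum to 0.119544, so
  P(bacterial infection | fever) = 0.119544 / 0.202321 ≈ 0.591

With the extra evidence:
P(fever | influenza) = 0.68*0.745 + 0.83*0.255 = 0.506600 + 0.211650 = 0.718250
The bacterial infection-present share is 0.83*0.255 = 0.211650.
P(bacterial infection | fever, influenza) = 0.211650 / 0.718250 ≈ 0.295
The drop from 0.591 to 0.295 is the explaining-away (discounting) effect.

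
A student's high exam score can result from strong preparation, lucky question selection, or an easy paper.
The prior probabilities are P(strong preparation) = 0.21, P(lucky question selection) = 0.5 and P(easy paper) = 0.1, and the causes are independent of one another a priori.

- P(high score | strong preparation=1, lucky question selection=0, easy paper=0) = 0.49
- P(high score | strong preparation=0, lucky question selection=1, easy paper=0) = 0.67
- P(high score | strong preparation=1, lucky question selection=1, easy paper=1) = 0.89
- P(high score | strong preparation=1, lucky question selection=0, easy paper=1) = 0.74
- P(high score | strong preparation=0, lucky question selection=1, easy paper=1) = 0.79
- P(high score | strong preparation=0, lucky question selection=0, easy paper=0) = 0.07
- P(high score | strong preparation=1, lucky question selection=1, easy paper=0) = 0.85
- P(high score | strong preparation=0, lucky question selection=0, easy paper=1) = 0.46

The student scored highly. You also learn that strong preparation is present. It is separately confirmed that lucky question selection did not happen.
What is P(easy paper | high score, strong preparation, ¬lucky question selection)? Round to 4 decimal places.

Sum P(high score|·) weighted by the priors over both values of easy paper:
  P(high score | strong preparation, ¬lucky question selection) = 0.49×0.9 + 0.74×0.1
        = 0.441000 + 0.074000 = 0.515000
Keeping only the easy paper-present terms gives 0.074000, so
  P(easy paper | high score, strong preparation, ¬lucky question selection) = 0.074000 / 0.515000 ≈ 0.1437

P(easy paper | high score, strong preparation, ¬lucky question selection) ≈ 0.1437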